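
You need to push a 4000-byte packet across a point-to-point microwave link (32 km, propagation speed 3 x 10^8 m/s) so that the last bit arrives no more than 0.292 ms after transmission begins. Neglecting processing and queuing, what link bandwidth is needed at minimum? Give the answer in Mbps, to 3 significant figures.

L = 32000 bits.
Propagation delay = 32000 / 300000000 = 0.106667 ms.
Transmission budget = 0.292 − 0.106667 = 0.185333 ms.
R ≥ L / t_tx = 32000 bits / 0.000185333 s = 173 Mbps.

173 Mbps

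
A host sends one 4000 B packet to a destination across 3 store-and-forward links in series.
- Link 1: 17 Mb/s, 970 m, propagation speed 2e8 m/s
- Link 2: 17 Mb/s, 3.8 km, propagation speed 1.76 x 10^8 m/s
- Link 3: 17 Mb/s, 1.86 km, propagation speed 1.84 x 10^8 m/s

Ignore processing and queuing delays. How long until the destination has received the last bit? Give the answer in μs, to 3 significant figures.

5680 μs

L = 4000 × 8 = 32000 bits.
Transmission delay per hop = L/R = 32000/17000000 = 1882.35 μs; 3 hops → 5647.06 μs.
Propagation delays (d/s per hop): 4.85, 21.5909, 10.1087 μs; sum = 36.5496 μs.
End-to-end = 5680 μs.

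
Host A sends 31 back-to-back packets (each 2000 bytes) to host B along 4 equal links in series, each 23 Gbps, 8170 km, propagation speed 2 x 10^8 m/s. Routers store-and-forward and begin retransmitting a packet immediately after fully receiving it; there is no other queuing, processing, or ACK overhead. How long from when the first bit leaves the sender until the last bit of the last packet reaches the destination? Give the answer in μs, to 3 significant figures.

Per-hop transmission t_tx = L/R = 16000/23000000000 = 0.695652 μs.
Per-hop propagation t_prop = 8170000/200000000 = 40850 μs.
Pipeline fill: first packet needs 4·t_tx to clear all hops; remaining 30 packets each add one t_tx.
Total = (4+31-1)·t_tx + 4·t_prop = 34·0.695652 + 4·40850 = 163000 μs.

163000 μs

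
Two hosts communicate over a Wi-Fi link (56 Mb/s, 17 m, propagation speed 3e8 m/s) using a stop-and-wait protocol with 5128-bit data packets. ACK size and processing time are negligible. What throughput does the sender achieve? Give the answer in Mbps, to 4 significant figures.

t_tx = L/R = 5128/56000000 = 9.15714e-05 s.
t_prop = 17/300000000 = 5.66667e-08 s; RTT = 1.13333e-07 s.
Cycle = t_tx + RTT = 9.16848e-05 s.
Throughput = L / cycle = 5128 / 9.16848e-05 = 55.93 Mbps.

55.93 Mbps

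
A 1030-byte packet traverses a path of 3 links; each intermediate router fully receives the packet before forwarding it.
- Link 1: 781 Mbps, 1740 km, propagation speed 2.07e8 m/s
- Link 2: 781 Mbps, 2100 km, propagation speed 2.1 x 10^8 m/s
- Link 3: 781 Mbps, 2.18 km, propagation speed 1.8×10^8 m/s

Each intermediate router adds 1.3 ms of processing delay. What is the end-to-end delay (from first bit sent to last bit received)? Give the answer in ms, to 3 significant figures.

L = 1030 × 8 = 8240 bits.
Transmission delay per hop = L/R = 8240/781000000 = 0.0105506 ms; 3 hops → 0.0316517 ms.
Propagation delays (d/s per hop): 8.4058, 10, 0.0121111 ms; sum = 18.4179 ms.
Processing at 2 router(s): 2 × 1.3 ms = 2.6 ms.
End-to-end = 21.0 ms.

21.0 ms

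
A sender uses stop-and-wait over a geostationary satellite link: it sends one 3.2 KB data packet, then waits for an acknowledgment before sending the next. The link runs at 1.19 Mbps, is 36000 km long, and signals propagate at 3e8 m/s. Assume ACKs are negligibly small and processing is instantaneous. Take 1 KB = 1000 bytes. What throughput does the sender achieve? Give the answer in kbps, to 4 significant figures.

97.89 kbps

t_tx = L/R = 25600/1190000 = 0.0215126 s.
t_prop = 36000000/300000000 = 0.12 s; RTT = 0.24 s.
Cycle = t_tx + RTT = 0.261513 s.
Throughput = L / cycle = 25600 / 0.261513 = 97.89 kbps.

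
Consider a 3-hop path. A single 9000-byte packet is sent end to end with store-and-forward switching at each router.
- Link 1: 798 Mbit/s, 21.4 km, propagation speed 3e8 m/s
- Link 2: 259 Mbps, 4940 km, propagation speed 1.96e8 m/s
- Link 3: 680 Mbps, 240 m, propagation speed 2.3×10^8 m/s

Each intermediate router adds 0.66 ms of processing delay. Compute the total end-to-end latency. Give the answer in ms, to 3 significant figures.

27.1 ms

L = 9000 × 8 = 72000 bits.
Transmission delays (L/R per hop): 0.0902256, 0.277992, 0.105882 ms; sum = 0.4741 ms.
Propagation delays (d/s per hop): 0.0713333, 25.2041, 0.00104348 ms; sum = 25.2765 ms.
Processing at 2 router(s): 2 × 0.66 ms = 1.32 ms.
End-to-end = 27.1 ms.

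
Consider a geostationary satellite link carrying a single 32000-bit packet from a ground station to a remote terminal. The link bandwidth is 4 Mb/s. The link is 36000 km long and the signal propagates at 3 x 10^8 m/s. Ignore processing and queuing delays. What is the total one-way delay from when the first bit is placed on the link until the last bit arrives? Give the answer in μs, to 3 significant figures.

Transmission delay = L/R = 32000 / 4000000 = 8000 μs.
Propagation delay = d/s = 36000000 m / 300000000 m/s = 120000 μs.
Total = 128000 μs.

128000 μs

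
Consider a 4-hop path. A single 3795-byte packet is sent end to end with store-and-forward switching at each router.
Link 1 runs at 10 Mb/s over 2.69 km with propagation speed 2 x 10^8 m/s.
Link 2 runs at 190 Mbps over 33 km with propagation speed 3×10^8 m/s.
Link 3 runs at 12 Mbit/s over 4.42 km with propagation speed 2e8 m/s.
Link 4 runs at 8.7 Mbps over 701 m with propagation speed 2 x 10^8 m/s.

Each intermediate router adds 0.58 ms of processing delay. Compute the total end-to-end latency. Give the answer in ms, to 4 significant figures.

11.10 ms

L = 3795 × 8 = 30360 bits.
Transmission delays (L/R per hop): 3.036, 0.159789, 2.53, 3.48966 ms; sum = 9.21544 ms.
Propagation delays (d/s per hop): 0.01345, 0.11, 0.0221, 0.003505 ms; sum = 0.149055 ms.
Processing at 3 router(s): 3 × 0.58 ms = 1.74 ms.
End-to-end = 11.10 ms.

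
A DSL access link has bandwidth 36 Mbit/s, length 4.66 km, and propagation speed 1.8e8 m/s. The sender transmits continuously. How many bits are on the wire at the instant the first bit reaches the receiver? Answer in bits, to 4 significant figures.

Propagation delay = 4660 / 180000000 = 2.58889e-05 s.
BDP = R × t_prop = 36000000 × 2.58889e-05 = 932 bits.

932.0 bits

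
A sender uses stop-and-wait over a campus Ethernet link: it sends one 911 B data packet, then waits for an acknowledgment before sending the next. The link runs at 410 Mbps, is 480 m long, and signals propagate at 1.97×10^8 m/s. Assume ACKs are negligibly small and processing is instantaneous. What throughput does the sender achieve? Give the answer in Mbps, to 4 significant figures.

321.8 Mbps

t_tx = L/R = 7288/410000000 = 1.77756e-05 s.
t_prop = 480/197000000 = 2.43655e-06 s; RTT = 4.8731e-06 s.
Cycle = t_tx + RTT = 2.26487e-05 s.
Throughput = L / cycle = 7288 / 2.26487e-05 = 321.8 Mbps.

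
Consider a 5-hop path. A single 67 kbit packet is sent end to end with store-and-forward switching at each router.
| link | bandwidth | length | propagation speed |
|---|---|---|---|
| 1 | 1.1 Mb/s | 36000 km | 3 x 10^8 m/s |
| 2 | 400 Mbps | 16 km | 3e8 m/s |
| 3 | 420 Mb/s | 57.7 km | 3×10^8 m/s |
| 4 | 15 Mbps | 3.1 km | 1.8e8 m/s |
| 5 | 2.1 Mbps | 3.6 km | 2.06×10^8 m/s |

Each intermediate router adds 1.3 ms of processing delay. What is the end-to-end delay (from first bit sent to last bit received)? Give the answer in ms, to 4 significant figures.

L = 67000 bits.
Transmission delays (L/R per hop): 60.9091, 0.1675, 0.159524, 4.46667, 31.9048 ms; sum = 97.6075 ms.
Propagation delays (d/s per hop): 120, 0.0533333, 0.192333, 0.0172222, 0.0174757 ms; sum = 120.28 ms.
Processing at 4 router(s): 4 × 1.3 ms = 5.2 ms.
End-to-end = 223.1 ms.

223.1 ms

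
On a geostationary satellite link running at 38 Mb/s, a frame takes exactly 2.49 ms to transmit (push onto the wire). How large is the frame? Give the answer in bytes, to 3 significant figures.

L = R × t_tx = 38000000 b/s × 0.00249 s = 94620 bits.
In bytes: 94620 / 8 = 11800 bytes.

11800 bytes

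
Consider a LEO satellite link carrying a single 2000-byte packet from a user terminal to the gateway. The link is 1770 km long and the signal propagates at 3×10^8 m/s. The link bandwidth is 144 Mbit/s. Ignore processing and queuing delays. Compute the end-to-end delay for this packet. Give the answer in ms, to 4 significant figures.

6.011 ms

L = 2000 × 8 = 16000 bits.
Transmission delay = L/R = 16000 / 144000000 = 0.111111 ms.
Propagation delay = d/s = 1770000 m / 300000000 m/s = 5.9 ms.
Total = 6.011 ms.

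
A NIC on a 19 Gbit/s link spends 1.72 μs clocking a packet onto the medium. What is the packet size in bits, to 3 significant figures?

32700 bits

L = R × t_tx = 19000000000 b/s × 1.72e-06 s = 32680 bits.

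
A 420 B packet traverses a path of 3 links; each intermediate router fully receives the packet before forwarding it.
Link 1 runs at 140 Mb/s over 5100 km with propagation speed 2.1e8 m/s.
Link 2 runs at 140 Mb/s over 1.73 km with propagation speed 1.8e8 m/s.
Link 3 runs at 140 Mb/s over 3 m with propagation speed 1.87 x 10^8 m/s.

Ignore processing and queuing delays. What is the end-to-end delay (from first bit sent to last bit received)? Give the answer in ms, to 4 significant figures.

L = 420 × 8 = 3360 bits.
Transmission delay per hop = L/R = 3360/140000000 = 0.024 ms; 3 hops → 0.072 ms.
Propagation delays (d/s per hop): 24.2857, 0.00961111, 1.60428e-05 ms; sum = 24.2953 ms.
End-to-end = 24.37 ms.

24.37 ms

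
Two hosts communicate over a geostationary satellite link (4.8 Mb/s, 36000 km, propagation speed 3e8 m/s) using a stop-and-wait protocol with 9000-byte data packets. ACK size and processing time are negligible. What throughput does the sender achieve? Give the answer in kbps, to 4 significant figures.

t_tx = L/R = 72000/4800000 = 0.015 s.
t_prop = 36000000/300000000 = 0.12 s; RTT = 0.24 s.
Cycle = t_tx + RTT = 0.255 s.
Throughput = L / cycle = 72000 / 0.255 = 282.4 kbps.

282.4 kbps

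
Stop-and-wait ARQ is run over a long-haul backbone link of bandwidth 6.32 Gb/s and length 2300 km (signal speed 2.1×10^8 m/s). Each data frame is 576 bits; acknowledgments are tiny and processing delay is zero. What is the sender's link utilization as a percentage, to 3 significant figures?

0.000416 %

t_tx = L/R = 576/6320000000 = 9.11392e-08 s.
t_prop = 2300000/210000000 = 0.0109524 s; RTT = 0.0219048 s.
Cycle = t_tx + RTT = 0.0219049 s.
Utilization = t_tx / cycle = 9.11392e-08/0.0219049 = 0.000416 %.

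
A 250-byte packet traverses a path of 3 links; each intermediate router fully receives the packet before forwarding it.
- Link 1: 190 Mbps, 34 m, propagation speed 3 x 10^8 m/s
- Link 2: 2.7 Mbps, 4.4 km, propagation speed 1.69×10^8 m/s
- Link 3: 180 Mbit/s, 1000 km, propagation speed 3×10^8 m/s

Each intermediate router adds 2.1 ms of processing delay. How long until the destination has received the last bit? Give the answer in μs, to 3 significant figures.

L = 250 × 8 = 2000 bits.
Transmission delays (L/R per hop): 10.5263, 740.741, 11.1111 μs; sum = 762.378 μs.
Propagation delays (d/s per hop): 0.113333, 26.0355, 3333.33 μs; sum = 3359.48 μs.
Processing at 2 router(s): 2 × 2.1 ms = 4200 μs.
End-to-end = 8320 μs.

8320 μs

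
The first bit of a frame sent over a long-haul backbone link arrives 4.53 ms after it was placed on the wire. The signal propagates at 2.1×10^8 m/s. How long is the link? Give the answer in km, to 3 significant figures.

d = s × t_prop = 210000000 × 0.00453 = 951 km.

951 km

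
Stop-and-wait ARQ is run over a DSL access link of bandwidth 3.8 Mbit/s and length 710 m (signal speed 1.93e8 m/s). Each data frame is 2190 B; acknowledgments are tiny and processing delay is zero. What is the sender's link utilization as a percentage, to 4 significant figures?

t_tx = L/R = 17520/3800000 = 0.00461053 s.
t_prop = 710/193000000 = 3.67876e-06 s; RTT = 7.35751e-06 s.
Cycle = t_tx + RTT = 0.00461788 s.
Utilization = t_tx / cycle = 0.00461053/0.00461788 = 99.84 %.

99.84 %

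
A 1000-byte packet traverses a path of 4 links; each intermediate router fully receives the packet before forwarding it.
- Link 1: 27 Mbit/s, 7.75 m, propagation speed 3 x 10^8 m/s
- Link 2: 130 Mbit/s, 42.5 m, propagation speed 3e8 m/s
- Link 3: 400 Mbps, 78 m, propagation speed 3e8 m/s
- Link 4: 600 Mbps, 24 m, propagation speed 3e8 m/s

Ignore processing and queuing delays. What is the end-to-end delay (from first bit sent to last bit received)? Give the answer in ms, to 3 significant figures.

L = 1000 × 8 = 8000 bits.
Transmission delays (L/R per hop): 0.296296, 0.0615385, 0.02, 0.0133333 ms; sum = 0.391168 ms.
Propagation delays (d/s per hop): 2.58333e-05, 0.000141667, 0.00026, 8e-05 ms; sum = 0.0005075 ms.
End-to-end = 0.392 ms.

0.392 ms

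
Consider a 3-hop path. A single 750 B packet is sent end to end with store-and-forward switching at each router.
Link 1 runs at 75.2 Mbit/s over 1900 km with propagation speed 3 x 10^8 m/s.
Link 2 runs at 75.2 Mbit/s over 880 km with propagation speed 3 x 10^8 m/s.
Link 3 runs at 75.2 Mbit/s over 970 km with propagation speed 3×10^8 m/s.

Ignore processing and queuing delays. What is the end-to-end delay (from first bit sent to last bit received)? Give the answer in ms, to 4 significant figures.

12.74 ms

L = 750 × 8 = 6000 bits.
Transmission delay per hop = L/R = 6000/75200000 = 0.0797872 ms; 3 hops → 0.239362 ms.
Propagation delays (d/s per hop): 6.33333, 2.93333, 3.23333 ms; sum = 12.5 ms.
End-to-end = 12.74 ms.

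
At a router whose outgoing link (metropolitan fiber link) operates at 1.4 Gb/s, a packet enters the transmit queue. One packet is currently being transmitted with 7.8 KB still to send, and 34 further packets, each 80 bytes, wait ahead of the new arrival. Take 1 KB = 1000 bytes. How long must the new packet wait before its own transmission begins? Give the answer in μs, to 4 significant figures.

Each queued packet: L/R = 640/1400000000 = 0.457143 μs.
34 queued → 15.5429 μs.
Plus remaining 62400 bits of current packet: 44.5714 μs.
Queuing delay = 60.11 μs.

60.11 μs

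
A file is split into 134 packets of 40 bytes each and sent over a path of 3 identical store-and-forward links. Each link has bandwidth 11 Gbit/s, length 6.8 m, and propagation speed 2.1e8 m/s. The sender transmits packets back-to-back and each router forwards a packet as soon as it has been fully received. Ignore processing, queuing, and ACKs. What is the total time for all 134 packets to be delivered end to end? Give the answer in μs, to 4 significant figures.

4.054 μs

Per-hop transmission t_tx = L/R = 320/11000000000 = 0.0290909 μs.
Per-hop propagation t_prop = 6.8/210000000 = 0.032381 μs.
Pipeline fill: first packet needs 3·t_tx to clear all hops; remaining 133 packets each add one t_tx.
Total = (3+134-1)·t_tx + 3·t_prop = 136·0.0290909 + 3·0.032381 = 4.054 μs.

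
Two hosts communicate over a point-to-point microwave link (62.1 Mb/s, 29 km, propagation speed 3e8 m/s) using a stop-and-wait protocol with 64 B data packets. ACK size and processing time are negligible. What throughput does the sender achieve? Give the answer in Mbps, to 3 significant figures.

2.54 Mbps

t_tx = L/R = 512/62100000 = 8.24477e-06 s.
t_prop = 29000/300000000 = 9.66667e-05 s; RTT = 0.000193333 s.
Cycle = t_tx + RTT = 0.000201578 s.
Throughput = L / cycle = 512 / 0.000201578 = 2.54 Mbps.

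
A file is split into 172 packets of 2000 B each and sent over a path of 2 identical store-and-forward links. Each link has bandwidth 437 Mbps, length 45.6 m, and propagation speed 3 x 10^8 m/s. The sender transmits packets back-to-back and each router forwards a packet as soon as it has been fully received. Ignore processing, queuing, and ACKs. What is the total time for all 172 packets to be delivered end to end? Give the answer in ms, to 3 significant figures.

6.33 ms

Per-hop transmission t_tx = L/R = 16000/437000000 = 0.0366133 ms.
Per-hop propagation t_prop = 45.6/300000000 = 0.000152 ms.
Pipeline fill: first packet needs 2·t_tx to clear all hops; remaining 171 packets each add one t_tx.
Total = (2+172-1)·t_tx + 2·t_prop = 173·0.0366133 + 2·0.000152 = 6.33 ms.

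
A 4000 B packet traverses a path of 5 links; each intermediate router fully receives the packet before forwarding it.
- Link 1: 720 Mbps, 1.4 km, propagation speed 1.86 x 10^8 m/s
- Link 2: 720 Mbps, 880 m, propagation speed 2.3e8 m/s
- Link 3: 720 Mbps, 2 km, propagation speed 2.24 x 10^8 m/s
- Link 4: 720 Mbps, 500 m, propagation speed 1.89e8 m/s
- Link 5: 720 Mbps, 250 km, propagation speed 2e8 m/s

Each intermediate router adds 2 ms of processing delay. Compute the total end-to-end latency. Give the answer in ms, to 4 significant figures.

L = 4000 × 8 = 32000 bits.
Transmission delay per hop = L/R = 32000/720000000 = 0.0444444 ms; 5 hops → 0.222222 ms.
Propagation delays (d/s per hop): 0.00752688, 0.00382609, 0.00892857, 0.0026455, 1.25 ms; sum = 1.27293 ms.
Processing at 4 router(s): 4 × 2 ms = 8 ms.
End-to-end = 9.495 ms.

9.495 ms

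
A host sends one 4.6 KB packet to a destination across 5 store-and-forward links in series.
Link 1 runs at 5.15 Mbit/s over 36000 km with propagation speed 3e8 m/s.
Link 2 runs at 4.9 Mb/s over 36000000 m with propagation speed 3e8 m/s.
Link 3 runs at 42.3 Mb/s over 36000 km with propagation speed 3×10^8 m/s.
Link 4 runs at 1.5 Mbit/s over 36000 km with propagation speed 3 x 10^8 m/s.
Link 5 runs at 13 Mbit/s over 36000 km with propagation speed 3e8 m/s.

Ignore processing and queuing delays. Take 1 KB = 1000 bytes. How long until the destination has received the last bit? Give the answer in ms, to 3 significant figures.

643 ms

L = 36800 bits.
Transmission delays (L/R per hop): 7.14563, 7.5102, 0.869976, 24.5333, 2.83077 ms; sum = 42.8899 ms.
Propagation delays (d/s per hop): 120, 120, 120, 120, 120 ms; sum = 600 ms.
End-to-end = 643 ms.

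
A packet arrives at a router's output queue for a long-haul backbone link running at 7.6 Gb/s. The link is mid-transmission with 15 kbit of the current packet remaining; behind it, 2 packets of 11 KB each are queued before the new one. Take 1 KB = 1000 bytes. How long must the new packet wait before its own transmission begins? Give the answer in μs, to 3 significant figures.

25.1 μs

Each queued packet: L/R = 88000/7600000000 = 11.5789 μs.
2 queued → 23.1579 μs.
Plus remaining 15000 bits of current packet: 1.97368 μs.
Queuing delay = 25.1 μs.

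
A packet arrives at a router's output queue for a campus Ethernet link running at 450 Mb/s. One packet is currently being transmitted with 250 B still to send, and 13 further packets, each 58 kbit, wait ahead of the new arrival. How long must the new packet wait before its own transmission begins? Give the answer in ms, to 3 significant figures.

Each queued packet: L/R = 58000/450000000 = 0.128889 ms.
13 queued → 1.67556 ms.
Plus remaining 2000 bits of current packet: 0.00444444 ms.
Queuing delay = 1.68 ms.

1.68 ms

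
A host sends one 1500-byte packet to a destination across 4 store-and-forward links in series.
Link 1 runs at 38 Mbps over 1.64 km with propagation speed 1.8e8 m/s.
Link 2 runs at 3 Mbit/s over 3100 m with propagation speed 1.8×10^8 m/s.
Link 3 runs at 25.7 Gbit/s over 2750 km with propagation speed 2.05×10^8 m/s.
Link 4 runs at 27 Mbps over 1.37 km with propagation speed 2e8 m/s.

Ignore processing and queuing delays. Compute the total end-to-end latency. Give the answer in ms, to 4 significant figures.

18.21 ms

L = 1500 × 8 = 12000 bits.
Transmission delays (L/R per hop): 0.315789, 4, 0.000466926, 0.444444 ms; sum = 4.7607 ms.
Propagation delays (d/s per hop): 0.00911111, 0.0172222, 13.4146, 0.00685 ms; sum = 13.4478 ms.
End-to-end = 18.21 ms.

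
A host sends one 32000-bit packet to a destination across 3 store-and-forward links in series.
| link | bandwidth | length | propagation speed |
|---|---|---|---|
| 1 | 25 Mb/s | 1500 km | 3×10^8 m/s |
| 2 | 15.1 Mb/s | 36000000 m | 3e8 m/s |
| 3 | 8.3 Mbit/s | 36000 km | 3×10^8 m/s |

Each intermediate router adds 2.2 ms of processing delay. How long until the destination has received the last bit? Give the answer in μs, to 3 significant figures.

257000 μs

Transmission delays (L/R per hop): 1280, 2119.21, 3855.42 μs; sum = 7254.63 μs.
Propagation delays (d/s per hop): 5000, 120000, 120000 μs; sum = 245000 μs.
Processing at 2 router(s): 2 × 2.2 ms = 4400 μs.
End-to-end = 257000 μs.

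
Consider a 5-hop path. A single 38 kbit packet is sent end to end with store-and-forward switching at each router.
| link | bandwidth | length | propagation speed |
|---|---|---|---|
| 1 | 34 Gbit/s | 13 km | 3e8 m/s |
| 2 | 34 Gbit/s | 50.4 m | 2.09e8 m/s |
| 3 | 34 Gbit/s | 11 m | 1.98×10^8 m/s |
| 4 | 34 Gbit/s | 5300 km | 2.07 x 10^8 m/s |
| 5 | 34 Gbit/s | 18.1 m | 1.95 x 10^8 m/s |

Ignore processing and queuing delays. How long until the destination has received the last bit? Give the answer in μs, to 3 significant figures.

25700 μs

L = 38000 bits.
Transmission delay per hop = L/R = 38000/34000000000 = 1.11765 μs; 5 hops → 5.58824 μs.
Propagation delays (d/s per hop): 43.3333, 0.241148, 0.0555556, 25603.9, 0.0928205 μs; sum = 25647.6 μs.
End-to-end = 25700 μs.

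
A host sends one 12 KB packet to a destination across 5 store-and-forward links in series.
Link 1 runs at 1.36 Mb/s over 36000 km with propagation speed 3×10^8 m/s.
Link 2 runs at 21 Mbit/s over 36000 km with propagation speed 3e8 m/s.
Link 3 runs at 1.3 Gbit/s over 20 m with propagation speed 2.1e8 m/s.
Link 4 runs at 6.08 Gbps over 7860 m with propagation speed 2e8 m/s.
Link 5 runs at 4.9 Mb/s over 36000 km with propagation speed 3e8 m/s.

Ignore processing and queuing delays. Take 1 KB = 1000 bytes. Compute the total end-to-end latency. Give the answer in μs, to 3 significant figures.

455000 μs

L = 96000 bits.
Transmission delays (L/R per hop): 70588.2, 4571.43, 73.8462, 15.7895, 19591.8 μs; sum = 94841.1 μs.
Propagation delays (d/s per hop): 120000, 120000, 0.0952381, 39.3, 120000 μs; sum = 360039 μs.
End-to-end = 455000 μs.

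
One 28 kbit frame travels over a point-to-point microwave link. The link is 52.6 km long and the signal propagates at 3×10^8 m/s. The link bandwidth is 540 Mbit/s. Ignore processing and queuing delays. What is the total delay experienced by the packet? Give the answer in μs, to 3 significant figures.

L = 28000 bits.
Transmission delay = L/R = 28000 / 540000000 = 51.8519 μs.
Propagation delay = d/s = 52600 m / 300000000 m/s = 175.333 μs.
Total = 227 μs.

227 μs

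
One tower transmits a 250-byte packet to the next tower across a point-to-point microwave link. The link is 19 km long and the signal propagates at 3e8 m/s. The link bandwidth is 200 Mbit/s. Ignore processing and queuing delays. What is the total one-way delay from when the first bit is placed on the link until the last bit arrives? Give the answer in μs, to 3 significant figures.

73.3 μs

L = 250 × 8 = 2000 bits.
Transmission delay = L/R = 2000 / 200000000 = 10 μs.
Propagation delay = d/s = 19000 m / 300000000 m/s = 63.3333 μs.
Total = 73.3 μs.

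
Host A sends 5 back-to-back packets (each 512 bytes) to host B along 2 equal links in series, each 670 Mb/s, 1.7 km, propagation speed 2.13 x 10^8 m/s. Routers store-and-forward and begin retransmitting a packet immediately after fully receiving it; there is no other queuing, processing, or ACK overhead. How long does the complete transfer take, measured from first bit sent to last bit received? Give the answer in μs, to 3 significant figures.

Per-hop transmission t_tx = L/R = 4096/670000000 = 6.11343 μs.
Per-hop propagation t_prop = 1700/213000000 = 7.98122 μs.
Pipeline fill: first packet needs 2·t_tx to clear all hops; remaining 4 packets each add one t_tx.
Total = (2+5-1)·t_tx + 2·t_prop = 6·6.11343 + 2·7.98122 = 52.6 μs.

52.6 μs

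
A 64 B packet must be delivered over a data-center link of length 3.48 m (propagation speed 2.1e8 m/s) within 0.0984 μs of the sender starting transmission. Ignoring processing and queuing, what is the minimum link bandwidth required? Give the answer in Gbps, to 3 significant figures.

L = 512 bits.
Propagation delay = 3.48 / 210000000 = 0.0165714 μs.
Transmission budget = 0.0984 − 0.0165714 = 0.0818286 μs.
R ≥ L / t_tx = 512 bits / 8.18286e-08 s = 6.26 Gbps.

6.26 Gbps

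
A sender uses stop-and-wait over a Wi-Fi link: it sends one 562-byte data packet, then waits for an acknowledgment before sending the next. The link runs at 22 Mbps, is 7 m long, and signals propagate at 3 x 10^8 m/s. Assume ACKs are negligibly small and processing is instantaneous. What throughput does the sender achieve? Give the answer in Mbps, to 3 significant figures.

22.0 Mbps

t_tx = L/R = 4496/22000000 = 0.000204364 s.
t_prop = 7/300000000 = 2.33333e-08 s; RTT = 4.66667e-08 s.
Cycle = t_tx + RTT = 0.00020441 s.
Throughput = L / cycle = 4496 / 0.00020441 = 22.0 Mbps.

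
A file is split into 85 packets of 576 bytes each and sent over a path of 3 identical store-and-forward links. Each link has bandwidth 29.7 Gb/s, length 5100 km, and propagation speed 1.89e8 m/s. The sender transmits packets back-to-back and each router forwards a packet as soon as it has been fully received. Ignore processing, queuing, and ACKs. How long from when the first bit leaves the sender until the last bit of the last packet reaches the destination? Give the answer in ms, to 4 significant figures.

80.97 ms

Per-hop transmission t_tx = L/R = 4608/29700000000 = 0.000155152 ms.
Per-hop propagation t_prop = 5100000/189000000 = 26.9841 ms.
Pipeline fill: first packet needs 3·t_tx to clear all hops; remaining 84 packets each add one t_tx.
Total = (3+85-1)·t_tx + 3·t_prop = 87·0.000155152 + 3·26.9841 = 80.97 ms.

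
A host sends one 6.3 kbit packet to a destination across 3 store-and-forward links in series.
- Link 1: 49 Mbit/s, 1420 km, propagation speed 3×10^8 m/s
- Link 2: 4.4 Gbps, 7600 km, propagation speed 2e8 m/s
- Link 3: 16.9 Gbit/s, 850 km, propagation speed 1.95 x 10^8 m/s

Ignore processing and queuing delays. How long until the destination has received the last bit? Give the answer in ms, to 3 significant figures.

47.2 ms

L = 6300 bits.
Transmission delays (L/R per hop): 0.128571, 0.00143182, 0.000372781 ms; sum = 0.130376 ms.
Propagation delays (d/s per hop): 4.73333, 38, 4.35897 ms; sum = 47.0923 ms.
End-to-end = 47.2 ms.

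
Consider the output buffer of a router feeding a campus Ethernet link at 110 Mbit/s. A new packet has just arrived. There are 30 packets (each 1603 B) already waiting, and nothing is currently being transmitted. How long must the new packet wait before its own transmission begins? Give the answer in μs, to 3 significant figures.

3500 μs

Each queued packet: L/R = 12824/110000000 = 116.582 μs.
30 queued → 3497.45 μs.
Queuing delay = 3500 μs.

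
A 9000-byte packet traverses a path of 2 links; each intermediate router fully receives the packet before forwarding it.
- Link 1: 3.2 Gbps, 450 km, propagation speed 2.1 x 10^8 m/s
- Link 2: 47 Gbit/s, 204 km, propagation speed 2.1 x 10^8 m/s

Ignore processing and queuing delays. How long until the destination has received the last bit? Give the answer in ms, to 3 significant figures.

L = 9000 × 8 = 72000 bits.
Transmission delays (L/R per hop): 0.0225, 0.00153191 ms; sum = 0.0240319 ms.
Propagation delays (d/s per hop): 2.14286, 0.971429 ms; sum = 3.11429 ms.
End-to-end = 3.14 ms.

3.14 ms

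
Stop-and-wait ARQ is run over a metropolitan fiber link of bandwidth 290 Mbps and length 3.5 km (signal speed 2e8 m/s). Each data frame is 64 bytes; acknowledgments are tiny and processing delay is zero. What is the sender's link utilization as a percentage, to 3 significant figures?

4.80 %

t_tx = L/R = 512/290000000 = 1.76552e-06 s.
t_prop = 3500/200000000 = 1.75e-05 s; RTT = 3.5e-05 s.
Cycle = t_tx + RTT = 3.67655e-05 s.
Utilization = t_tx / cycle = 1.76552e-06/3.67655e-05 = 4.80 %.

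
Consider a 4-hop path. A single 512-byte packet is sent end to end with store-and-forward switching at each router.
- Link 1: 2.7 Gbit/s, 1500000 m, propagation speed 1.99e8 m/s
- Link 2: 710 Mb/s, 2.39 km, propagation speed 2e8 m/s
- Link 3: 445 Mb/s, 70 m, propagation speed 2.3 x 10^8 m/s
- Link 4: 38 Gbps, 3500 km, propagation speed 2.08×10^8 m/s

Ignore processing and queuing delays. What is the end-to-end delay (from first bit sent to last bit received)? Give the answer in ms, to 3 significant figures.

24.4 ms

L = 512 × 8 = 4096 bits.
Transmission delays (L/R per hop): 0.00151704, 0.00576901, 0.00920449, 0.000107789 ms; sum = 0.0165983 ms.
Propagation delays (d/s per hop): 7.53769, 0.01195, 0.000304348, 16.8269 ms; sum = 24.3769 ms.
End-to-end = 24.4 ms.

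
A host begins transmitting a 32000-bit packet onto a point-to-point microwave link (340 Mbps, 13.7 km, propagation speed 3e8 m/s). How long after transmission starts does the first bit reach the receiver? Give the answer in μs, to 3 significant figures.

45.7 μs

First bit experiences only propagation delay: d/s = 13700/300000000 = 45.7 μs.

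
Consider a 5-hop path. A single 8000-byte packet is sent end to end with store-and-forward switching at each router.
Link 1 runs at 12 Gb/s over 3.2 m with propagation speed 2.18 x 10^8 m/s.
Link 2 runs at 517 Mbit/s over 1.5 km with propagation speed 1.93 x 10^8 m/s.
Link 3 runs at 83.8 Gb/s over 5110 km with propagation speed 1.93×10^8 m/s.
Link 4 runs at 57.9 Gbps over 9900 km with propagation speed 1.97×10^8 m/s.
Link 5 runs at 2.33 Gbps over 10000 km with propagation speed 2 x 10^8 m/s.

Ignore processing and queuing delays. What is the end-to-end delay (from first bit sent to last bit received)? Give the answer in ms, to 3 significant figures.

L = 8000 × 8 = 64000 bits.
Transmission delays (L/R per hop): 0.00533333, 0.123791, 0.000763723, 0.00110535, 0.0274678 ms; sum = 0.158461 ms.
Propagation delays (d/s per hop): 1.46789e-05, 0.00777202, 26.4767, 50.2538, 50 ms; sum = 126.738 ms.
End-to-end = 127 ms.

127 ms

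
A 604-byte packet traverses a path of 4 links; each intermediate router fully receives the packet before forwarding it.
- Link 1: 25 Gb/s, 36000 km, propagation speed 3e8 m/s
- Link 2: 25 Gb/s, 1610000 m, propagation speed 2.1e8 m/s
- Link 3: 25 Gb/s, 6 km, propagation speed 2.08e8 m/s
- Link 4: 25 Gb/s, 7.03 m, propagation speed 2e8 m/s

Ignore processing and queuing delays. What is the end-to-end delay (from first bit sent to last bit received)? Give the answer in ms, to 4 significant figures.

L = 604 × 8 = 4832 bits.
Transmission delay per hop = L/R = 4832/25000000000 = 0.00019328 ms; 4 hops → 0.00077312 ms.
Propagation delays (d/s per hop): 120, 7.66667, 0.0288462, 3.515e-05 ms; sum = 127.696 ms.
End-to-end = 127.7 ms.

127.7 ms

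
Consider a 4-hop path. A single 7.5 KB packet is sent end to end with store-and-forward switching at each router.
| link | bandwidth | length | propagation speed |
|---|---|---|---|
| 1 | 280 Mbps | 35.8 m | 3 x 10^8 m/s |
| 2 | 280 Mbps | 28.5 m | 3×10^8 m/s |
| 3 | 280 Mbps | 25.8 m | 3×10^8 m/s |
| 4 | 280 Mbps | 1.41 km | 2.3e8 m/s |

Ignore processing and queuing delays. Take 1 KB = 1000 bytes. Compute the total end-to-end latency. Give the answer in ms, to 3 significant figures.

0.864 ms

L = 60000 bits.
Transmission delay per hop = L/R = 60000/280000000 = 0.214286 ms; 4 hops → 0.857143 ms.
Propagation delays (d/s per hop): 0.000119333, 9.5e-05, 8.6e-05, 0.00613043 ms; sum = 0.00643077 ms.
End-to-end = 0.864 ms.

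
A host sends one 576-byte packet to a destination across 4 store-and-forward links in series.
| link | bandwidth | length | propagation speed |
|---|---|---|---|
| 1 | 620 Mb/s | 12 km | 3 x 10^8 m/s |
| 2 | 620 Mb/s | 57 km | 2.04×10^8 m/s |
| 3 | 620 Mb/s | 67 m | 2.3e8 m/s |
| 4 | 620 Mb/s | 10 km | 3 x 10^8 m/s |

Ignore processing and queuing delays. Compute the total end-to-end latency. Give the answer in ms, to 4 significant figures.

0.3828 ms

L = 576 × 8 = 4608 bits.
Transmission delay per hop = L/R = 4608/620000000 = 0.00743226 ms; 4 hops → 0.029729 ms.
Propagation delays (d/s per hop): 0.04, 0.279412, 0.000291304, 0.0333333 ms; sum = 0.353036 ms.
End-to-end = 0.3828 ms.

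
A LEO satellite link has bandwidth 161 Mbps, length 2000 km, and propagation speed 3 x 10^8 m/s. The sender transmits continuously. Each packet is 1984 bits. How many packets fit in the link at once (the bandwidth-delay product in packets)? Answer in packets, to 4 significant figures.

541.0 packets

Propagation delay = 2000000 / 300000000 = 0.00666667 s.
BDP = R × t_prop = 161000000 × 0.00666667 = 1073330 bits.
In packets of 1984 bits: 541.0 packets.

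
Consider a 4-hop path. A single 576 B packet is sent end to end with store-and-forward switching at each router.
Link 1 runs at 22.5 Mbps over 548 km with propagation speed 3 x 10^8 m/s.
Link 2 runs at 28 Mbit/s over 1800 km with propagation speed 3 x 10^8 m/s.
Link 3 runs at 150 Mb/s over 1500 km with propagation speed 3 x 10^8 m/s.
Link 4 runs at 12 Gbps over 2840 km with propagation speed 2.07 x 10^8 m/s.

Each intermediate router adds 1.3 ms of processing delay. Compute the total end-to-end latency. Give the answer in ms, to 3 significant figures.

L = 576 × 8 = 4608 bits.
Transmission delays (L/R per hop): 0.2048, 0.164571, 0.03072, 0.000384 ms; sum = 0.400475 ms.
Propagation delays (d/s per hop): 1.82667, 6, 5, 13.7198 ms; sum = 26.5465 ms.
Processing at 3 router(s): 3 × 1.3 ms = 3.9 ms.
End-to-end = 30.8 ms.

30.8 ms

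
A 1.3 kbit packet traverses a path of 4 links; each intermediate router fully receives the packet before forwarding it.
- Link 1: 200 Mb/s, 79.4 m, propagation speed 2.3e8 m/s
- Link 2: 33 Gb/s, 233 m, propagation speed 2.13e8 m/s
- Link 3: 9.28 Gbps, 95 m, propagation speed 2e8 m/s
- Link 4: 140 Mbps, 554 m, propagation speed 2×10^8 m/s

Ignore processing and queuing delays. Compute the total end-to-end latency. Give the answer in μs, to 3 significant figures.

20.6 μs

L = 1300 bits.
Transmission delays (L/R per hop): 6.5, 0.0393939, 0.140086, 9.28571 μs; sum = 15.9652 μs.
Propagation delays (d/s per hop): 0.345217, 1.0939, 0.475, 2.77 μs; sum = 4.68411 μs.
End-to-end = 20.6 μs.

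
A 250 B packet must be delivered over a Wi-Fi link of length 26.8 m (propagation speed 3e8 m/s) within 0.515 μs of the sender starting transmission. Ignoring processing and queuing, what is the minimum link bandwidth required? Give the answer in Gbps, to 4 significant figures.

4.699 Gbps

L = 2000 bits.
Propagation delay = 26.8 / 300000000 = 0.0893333 μs.
Transmission budget = 0.515 − 0.0893333 = 0.425667 μs.
R ≥ L / t_tx = 2000 bits / 4.25667e-07 s = 4.699 Gbps.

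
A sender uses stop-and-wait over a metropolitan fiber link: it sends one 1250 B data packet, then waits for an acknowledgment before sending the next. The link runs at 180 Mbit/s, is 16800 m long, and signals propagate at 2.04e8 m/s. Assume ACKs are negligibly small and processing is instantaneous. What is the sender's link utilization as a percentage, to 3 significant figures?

25.2 %

t_tx = L/R = 10000/180000000 = 5.55556e-05 s.
t_prop = 16800/204000000 = 8.23529e-05 s; RTT = 0.000164706 s.
Cycle = t_tx + RTT = 0.000220261 s.
Utilization = t_tx / cycle = 5.55556e-05/0.000220261 = 25.2 %.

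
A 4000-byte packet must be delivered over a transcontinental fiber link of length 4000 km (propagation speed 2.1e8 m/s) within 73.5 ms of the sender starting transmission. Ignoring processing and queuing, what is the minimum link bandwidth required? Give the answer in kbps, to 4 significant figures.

L = 32000 bits.
Propagation delay = 4000000 / 210000000 = 19.0476 ms.
Transmission budget = 73.5 − 19.0476 = 54.4524 ms.
R ≥ L / t_tx = 32000 bits / 0.0544524 s = 587.7 kbps.

587.7 kbps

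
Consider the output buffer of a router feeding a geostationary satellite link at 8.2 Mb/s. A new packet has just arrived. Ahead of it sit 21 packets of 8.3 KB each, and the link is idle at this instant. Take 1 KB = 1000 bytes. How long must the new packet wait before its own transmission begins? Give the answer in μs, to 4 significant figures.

170000 μs

Each queued packet: L/R = 66400/8.2e+06 = 8097.56 μs.
21 queued → 170049 μs.
Queuing delay = 170000 μs.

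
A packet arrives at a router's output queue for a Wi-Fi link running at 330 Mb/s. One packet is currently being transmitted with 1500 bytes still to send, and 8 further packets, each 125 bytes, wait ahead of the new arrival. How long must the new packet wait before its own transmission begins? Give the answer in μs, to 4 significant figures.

Each queued packet: L/R = 1000/330000000 = 3.0303 μs.
8 queued → 24.2424 μs.
Plus remaining 12000 bits of current packet: 36.3636 μs.
Queuing delay = 60.61 μs.

60.61 μs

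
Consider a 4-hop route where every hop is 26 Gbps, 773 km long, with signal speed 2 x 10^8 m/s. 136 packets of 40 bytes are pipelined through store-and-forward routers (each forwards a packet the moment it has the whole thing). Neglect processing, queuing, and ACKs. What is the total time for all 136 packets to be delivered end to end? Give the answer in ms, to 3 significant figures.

Per-hop transmission t_tx = L/R = 320/26000000000 = 1.23077e-05 ms.
Per-hop propagation t_prop = 773000/200000000 = 3.865 ms.
Pipeline fill: first packet needs 4·t_tx to clear all hops; remaining 135 packets each add one t_tx.
Total = (4+136-1)·t_tx + 4·t_prop = 139·1.23077e-05 + 4·3.865 = 15.5 ms.

15.5 ms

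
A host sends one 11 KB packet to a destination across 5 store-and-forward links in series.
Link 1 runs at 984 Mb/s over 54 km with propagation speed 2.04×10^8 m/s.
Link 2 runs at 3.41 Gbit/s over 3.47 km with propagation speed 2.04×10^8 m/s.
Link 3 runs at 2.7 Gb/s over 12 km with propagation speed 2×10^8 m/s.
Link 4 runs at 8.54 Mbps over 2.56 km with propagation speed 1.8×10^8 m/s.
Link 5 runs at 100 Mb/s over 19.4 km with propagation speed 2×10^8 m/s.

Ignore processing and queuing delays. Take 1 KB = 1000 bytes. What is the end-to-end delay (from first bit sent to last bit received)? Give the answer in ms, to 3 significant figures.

11.8 ms

L = 88000 bits.
Transmission delays (L/R per hop): 0.0894309, 0.0258065, 0.0325926, 10.3044, 0.88 ms; sum = 11.3323 ms.
Propagation delays (d/s per hop): 0.264706, 0.0170098, 0.06, 0.0142222, 0.097 ms; sum = 0.452938 ms.
End-to-end = 11.8 ms.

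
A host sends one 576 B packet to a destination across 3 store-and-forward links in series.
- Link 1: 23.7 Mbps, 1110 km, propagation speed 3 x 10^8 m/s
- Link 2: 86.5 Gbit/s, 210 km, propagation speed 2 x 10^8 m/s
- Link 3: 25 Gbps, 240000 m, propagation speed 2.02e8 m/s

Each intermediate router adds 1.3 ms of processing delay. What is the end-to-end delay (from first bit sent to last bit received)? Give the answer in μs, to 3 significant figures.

L = 576 × 8 = 4608 bits.
Transmission delays (L/R per hop): 194.43, 0.0532717, 0.18432 μs; sum = 194.668 μs.
Propagation delays (d/s per hop): 3700, 1050, 1188.12 μs; sum = 5938.12 μs.
Processing at 2 router(s): 2 × 1.3 ms = 2600 μs.
End-to-end = 8730 μs.

8730 μs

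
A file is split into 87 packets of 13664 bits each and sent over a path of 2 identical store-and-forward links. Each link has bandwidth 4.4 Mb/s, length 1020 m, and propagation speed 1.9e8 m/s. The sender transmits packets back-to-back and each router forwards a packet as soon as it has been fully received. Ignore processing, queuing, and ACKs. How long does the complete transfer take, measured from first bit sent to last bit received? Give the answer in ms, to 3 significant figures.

Per-hop transmission t_tx = L/R = 13664/4400000 = 3.10545 ms.
Per-hop propagation t_prop = 1020/190000000 = 0.00536842 ms.
Pipeline fill: first packet needs 2·t_tx to clear all hops; remaining 86 packets each add one t_tx.
Total = (2+87-1)·t_tx + 2·t_prop = 88·3.10545 + 2·0.00536842 = 273 ms.

273 ms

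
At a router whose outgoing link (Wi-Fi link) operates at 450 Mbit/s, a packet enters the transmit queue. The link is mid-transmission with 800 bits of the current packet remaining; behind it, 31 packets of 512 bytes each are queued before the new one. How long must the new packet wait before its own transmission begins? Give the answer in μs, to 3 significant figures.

Each queued packet: L/R = 4096/450000000 = 9.10222 μs.
31 queued → 282.169 μs.
Plus remaining 800 bits of current packet: 1.77778 μs.
Queuing delay = 284 μs.

284 μs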